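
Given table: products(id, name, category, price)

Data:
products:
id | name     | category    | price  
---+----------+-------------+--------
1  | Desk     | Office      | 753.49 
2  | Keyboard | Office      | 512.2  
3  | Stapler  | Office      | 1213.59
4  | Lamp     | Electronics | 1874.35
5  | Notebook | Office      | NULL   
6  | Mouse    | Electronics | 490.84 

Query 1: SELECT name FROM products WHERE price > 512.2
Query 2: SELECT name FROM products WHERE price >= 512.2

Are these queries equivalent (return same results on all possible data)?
No, not equivalent

Query 1 returns: [('Desk',), ('Stapler',), ('Lamp',)]
Query 2 returns: [('Desk',), ('Keyboard',), ('Stapler',), ('Lamp',)]

Reason: > vs >= gives different results when price = 512.2 exists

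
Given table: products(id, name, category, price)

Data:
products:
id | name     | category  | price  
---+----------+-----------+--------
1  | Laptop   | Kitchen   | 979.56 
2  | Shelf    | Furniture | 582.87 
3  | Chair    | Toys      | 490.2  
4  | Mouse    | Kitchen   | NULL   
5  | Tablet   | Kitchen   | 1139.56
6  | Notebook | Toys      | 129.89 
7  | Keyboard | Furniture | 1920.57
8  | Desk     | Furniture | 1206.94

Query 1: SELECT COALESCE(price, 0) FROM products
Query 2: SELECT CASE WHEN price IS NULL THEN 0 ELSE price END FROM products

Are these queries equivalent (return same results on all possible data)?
Yes, equivalent

Both queries return: [(0,), (129.89,), (490.2,), (582.87,), (979.56,), (1139.56,), (1206.94,), (1920.57,)]

Reason: COALESCE vs CASE for NULL handling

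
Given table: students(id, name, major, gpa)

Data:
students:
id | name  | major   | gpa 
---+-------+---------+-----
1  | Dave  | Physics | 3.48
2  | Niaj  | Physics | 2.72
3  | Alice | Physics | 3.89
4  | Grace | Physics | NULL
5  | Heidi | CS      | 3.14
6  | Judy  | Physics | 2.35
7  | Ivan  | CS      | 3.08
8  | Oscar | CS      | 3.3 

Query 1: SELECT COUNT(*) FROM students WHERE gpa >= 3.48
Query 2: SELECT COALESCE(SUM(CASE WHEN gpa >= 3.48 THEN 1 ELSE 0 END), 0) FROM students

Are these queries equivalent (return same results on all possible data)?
Yes, equivalent

Both queries return: [(2,)]

Reason: COUNT with WHERE vs conditional SUM (COALESCE handles empty-table NULL)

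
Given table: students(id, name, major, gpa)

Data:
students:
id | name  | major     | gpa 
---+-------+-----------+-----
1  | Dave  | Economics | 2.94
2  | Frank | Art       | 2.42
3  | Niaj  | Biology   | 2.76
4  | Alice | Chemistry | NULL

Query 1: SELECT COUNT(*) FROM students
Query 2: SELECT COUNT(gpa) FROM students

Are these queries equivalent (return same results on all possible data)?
No, not equivalent

Query 1 returns: [(4,)]
Query 2 returns: [(3,)]

Reason: COUNT(*) includes NULLs, COUNT(column) excludes them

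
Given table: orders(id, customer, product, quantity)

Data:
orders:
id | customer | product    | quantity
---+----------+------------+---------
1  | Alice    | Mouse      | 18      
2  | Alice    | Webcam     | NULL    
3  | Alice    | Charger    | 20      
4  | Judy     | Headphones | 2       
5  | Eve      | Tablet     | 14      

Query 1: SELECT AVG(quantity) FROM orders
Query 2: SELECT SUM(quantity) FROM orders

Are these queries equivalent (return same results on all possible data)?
No, not equivalent

Query 1 returns: [(13.5,)]
Query 2 returns: [(54,)]

Reason: AVG vs SUM give different aggregate values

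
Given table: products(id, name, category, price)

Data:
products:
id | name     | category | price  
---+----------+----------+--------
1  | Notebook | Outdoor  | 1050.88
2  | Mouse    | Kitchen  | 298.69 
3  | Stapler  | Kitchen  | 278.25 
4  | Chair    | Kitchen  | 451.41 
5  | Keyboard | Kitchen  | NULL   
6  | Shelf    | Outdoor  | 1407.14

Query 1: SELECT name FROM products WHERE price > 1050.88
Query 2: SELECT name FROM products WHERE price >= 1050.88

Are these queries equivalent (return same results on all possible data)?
No, not equivalent

Query 1 returns: [('Shelf',)]
Query 2 returns: [('Notebook',), ('Shelf',)]

Reason: > vs >= gives different results when price = 1050.88 exists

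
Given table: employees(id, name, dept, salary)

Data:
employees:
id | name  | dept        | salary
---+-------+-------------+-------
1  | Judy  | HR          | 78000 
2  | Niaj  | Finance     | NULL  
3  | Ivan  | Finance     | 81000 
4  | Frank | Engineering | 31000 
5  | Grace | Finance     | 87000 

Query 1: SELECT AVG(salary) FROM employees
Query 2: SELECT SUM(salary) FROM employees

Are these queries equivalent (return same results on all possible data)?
No, not equivalent

Query 1 returns: [(69250.0,)]
Query 2 returns: [(277000,)]

Reason: AVG vs SUM give different aggregate values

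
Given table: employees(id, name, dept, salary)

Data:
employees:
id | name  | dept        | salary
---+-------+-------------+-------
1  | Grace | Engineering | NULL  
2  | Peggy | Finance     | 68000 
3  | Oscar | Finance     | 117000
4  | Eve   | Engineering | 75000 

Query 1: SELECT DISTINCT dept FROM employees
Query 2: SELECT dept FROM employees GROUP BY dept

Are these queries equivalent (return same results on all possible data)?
Yes, equivalent

Both queries return: [('Engineering',), ('Finance',)]

Reason: Both get unique depts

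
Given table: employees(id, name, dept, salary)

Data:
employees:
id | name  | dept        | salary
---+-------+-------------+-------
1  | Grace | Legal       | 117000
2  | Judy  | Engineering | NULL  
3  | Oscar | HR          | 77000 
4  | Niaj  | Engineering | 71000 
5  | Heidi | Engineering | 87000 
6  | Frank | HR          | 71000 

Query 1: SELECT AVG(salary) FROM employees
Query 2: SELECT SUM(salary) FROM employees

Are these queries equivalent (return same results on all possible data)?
No, not equivalent

Query 1 returns: [(84600.0,)]
Query 2 returns: [(423000,)]

Reason: AVG vs SUM give different aggregate values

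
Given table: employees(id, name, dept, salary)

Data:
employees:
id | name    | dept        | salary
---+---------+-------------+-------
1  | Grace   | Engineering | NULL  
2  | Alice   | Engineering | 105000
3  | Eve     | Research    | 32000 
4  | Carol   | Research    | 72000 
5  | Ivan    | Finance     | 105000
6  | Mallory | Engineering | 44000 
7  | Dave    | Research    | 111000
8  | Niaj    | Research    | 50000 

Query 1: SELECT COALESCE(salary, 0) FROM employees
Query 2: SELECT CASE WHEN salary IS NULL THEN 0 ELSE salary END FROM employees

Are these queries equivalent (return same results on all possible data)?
Yes, equivalent

Both queries return: [(0,), (32000,), (44000,), (50000,), (72000,), (105000,), (105000,), (111000,)]

Reason: COALESCE vs CASE for NULL handling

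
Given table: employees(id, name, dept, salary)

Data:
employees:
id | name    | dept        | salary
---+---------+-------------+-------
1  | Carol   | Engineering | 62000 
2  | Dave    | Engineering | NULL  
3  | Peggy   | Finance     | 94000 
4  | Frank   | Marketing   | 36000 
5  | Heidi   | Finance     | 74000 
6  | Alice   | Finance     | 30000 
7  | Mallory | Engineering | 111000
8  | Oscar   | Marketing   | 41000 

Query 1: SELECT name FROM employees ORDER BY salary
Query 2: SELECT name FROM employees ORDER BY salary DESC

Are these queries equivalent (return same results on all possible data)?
No, not equivalent

Query 1 returns: [('Dave',), ('Alice',), ('Frank',), ('Oscar',), ('Carol',), ('Heidi',), ('Peggy',), ('Mallory',)]
Query 2 returns: [('Mallory',), ('Peggy',), ('Heidi',), ('Carol',), ('Oscar',), ('Frank',), ('Alice',), ('Dave',)]

Reason: ASC vs DESC gives opposite ordering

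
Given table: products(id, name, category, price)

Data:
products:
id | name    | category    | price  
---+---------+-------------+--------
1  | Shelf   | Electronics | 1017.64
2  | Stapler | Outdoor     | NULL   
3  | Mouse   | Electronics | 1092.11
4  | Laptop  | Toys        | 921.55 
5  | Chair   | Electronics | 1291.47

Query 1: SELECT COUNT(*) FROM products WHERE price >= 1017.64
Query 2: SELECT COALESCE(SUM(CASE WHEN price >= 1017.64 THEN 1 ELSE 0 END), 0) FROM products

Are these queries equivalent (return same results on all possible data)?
Yes, equivalent

Both queries return: [(3,)]

Reason: COUNT with WHERE vs conditional SUM (COALESCE handles empty-table NULL)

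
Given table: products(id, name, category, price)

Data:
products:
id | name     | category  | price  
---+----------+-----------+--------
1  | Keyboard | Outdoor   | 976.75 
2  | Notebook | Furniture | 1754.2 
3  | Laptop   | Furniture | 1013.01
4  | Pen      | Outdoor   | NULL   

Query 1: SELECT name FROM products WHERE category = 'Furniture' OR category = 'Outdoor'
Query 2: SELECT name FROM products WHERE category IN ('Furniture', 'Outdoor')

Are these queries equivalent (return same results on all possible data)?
Yes, equivalent

Both queries return: [('Keyboard',), ('Laptop',), ('Notebook',), ('Pen',)]

Reason: OR vs IN are equivalent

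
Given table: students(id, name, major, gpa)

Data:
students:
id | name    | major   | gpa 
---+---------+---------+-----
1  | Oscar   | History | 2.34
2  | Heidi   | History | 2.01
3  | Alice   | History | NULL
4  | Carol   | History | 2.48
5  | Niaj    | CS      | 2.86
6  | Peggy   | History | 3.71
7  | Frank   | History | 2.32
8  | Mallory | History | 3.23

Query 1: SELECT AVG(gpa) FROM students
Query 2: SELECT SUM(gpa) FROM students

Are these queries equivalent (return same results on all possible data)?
No, not equivalent

Query 1 returns: [(2.707142857142857,)]
Query 2 returns: [(18.95,)]

Reason: AVG vs SUM give different aggregate values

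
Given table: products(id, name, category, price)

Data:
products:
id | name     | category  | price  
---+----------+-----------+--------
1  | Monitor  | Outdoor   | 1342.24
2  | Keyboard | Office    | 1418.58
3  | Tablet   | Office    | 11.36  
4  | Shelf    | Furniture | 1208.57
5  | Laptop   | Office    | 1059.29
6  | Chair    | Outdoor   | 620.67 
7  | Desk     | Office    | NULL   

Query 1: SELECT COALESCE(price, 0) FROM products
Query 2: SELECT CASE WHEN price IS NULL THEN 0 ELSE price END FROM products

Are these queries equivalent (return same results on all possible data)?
Yes, equivalent

Both queries return: [(0,), (11.36,), (620.67,), (1059.29,), (1208.57,), (1342.24,), (1418.58,)]

Reason: COALESCE vs CASE for NULL handling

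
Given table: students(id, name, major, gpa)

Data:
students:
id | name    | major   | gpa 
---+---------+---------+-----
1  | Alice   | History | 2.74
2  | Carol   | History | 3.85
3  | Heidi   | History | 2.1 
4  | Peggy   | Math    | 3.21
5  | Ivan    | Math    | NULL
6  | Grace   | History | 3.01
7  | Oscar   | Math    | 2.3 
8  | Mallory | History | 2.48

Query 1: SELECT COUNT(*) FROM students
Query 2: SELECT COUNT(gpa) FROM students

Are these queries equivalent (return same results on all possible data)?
No, not equivalent

Query 1 returns: [(8,)]
Query 2 returns: [(7,)]

Reason: COUNT(*) includes NULLs, COUNT(column) excludes them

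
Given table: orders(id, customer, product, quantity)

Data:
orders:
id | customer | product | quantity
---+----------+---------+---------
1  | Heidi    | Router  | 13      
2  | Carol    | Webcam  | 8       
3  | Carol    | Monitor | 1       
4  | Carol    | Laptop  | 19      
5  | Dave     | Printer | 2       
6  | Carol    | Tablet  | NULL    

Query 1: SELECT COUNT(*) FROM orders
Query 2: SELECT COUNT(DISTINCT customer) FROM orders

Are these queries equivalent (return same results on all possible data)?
No, not equivalent

Query 1 returns: [(6,)]
Query 2 returns: [(3,)]

Reason: COUNT(*) counts rows, COUNT(DISTINCT customer) counts unique customers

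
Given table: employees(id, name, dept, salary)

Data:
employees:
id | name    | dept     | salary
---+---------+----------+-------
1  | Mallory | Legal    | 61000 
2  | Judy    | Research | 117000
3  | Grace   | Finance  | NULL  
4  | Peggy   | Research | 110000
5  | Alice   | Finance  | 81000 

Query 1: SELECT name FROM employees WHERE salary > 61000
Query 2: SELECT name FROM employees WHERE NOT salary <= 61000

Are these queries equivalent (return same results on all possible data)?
Yes, equivalent

Both queries return: [('Alice',), ('Judy',), ('Peggy',)]

Reason: Both filter salary > 61000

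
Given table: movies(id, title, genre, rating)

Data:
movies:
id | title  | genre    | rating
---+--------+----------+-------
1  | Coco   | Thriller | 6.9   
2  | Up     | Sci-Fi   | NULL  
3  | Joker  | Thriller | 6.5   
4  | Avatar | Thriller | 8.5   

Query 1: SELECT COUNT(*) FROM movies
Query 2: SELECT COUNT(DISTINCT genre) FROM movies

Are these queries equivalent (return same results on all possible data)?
No, not equivalent

Query 1 returns: [(4,)]
Query 2 returns: [(2,)]

Reason: COUNT(*) counts rows, COUNT(DISTINCT genre) counts unique genres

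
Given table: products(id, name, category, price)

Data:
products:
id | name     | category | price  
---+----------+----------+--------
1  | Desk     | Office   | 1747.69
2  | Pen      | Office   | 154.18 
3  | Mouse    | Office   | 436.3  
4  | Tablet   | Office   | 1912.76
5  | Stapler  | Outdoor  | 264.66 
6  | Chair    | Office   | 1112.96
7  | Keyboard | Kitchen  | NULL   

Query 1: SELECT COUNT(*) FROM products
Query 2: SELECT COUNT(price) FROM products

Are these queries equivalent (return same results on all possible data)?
No, not equivalent

Query 1 returns: [(7,)]
Query 2 returns: [(6,)]

Reason: COUNT(*) includes NULLs, COUNT(column) excludes them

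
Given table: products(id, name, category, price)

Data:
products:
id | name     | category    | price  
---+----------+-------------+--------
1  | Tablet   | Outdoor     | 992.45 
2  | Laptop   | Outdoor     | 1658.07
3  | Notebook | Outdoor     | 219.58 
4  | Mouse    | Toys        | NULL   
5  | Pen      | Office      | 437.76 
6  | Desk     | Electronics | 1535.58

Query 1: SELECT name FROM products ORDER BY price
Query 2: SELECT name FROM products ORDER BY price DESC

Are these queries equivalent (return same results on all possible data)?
No, not equivalent

Query 1 returns: [('Mouse',), ('Notebook',), ('Pen',), ('Tablet',), ('Desk',), ('Laptop',)]
Query 2 returns: [('Laptop',), ('Desk',), ('Tablet',), ('Pen',), ('Notebook',), ('Mouse',)]

Reason: ASC vs DESC gives opposite ordering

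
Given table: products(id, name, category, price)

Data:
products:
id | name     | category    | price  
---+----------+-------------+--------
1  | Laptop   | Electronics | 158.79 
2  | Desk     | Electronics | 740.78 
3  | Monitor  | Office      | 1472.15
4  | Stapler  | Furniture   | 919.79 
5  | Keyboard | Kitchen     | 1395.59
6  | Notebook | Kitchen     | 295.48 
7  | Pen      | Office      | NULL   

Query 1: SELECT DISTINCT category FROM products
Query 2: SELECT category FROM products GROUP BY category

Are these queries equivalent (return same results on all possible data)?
Yes, equivalent

Both queries return: [('Electronics',), ('Furniture',), ('Kitchen',), ('Office',)]

Reason: Both get unique categorys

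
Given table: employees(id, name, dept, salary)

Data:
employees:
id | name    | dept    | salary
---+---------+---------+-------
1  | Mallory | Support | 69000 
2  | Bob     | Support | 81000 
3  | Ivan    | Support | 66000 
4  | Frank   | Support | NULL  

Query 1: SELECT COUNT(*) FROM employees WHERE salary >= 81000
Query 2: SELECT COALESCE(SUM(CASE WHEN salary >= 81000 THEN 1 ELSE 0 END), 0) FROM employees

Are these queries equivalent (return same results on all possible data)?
Yes, equivalent

Both queries return: [(1,)]

Reason: COUNT with WHERE vs conditional SUM (COALESCE handles empty-table NULL)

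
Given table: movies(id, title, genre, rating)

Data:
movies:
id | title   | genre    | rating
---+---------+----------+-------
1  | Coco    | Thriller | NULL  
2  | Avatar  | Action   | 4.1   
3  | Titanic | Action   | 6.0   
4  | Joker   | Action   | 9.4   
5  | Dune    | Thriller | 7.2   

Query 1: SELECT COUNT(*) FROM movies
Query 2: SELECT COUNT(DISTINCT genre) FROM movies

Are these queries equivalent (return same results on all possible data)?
No, not equivalent

Query 1 returns: [(5,)]
Query 2 returns: [(2,)]

Reason: COUNT(*) counts rows, COUNT(DISTINCT genre) counts unique genres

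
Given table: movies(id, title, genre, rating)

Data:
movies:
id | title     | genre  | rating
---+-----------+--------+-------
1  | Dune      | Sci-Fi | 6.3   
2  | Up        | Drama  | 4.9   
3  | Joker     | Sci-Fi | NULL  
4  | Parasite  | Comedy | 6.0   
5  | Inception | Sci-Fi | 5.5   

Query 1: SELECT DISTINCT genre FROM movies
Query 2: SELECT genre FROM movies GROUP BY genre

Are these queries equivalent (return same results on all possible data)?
Yes, equivalent

Both queries return: [('Comedy',), ('Drama',), ('Sci-Fi',)]

Reason: Both get unique genres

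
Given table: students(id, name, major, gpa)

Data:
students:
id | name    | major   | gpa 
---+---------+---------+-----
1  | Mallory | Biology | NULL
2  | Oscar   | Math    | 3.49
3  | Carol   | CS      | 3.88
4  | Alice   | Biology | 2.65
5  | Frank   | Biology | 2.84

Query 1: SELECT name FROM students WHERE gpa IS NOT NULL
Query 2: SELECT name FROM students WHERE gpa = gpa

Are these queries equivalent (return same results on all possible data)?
Yes, equivalent

Both queries return: [('Alice',), ('Carol',), ('Frank',), ('Oscar',)]

Reason: IS NOT NULL vs self-equality (both exclude NULLs)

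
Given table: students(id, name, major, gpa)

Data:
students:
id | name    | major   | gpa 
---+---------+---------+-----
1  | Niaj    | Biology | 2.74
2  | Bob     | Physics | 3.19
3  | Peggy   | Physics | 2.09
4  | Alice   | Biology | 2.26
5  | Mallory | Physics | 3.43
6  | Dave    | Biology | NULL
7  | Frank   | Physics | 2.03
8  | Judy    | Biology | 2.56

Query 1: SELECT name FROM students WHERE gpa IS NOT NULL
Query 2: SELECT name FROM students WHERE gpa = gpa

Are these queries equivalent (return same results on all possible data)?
Yes, equivalent

Both queries return: [('Alice',), ('Bob',), ('Frank',), ('Judy',), ('Mallory',), ('Niaj',), ('Peggy',)]

Reason: IS NOT NULL vs self-equality (both exclude NULLs)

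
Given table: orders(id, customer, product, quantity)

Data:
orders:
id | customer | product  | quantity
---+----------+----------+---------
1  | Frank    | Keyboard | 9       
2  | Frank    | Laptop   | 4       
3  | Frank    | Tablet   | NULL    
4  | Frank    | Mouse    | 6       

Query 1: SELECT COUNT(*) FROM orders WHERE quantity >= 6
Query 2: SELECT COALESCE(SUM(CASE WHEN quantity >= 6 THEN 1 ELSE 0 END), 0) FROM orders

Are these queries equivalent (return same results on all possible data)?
Yes, equivalent

Both queries return: [(2,)]

Reason: COUNT with WHERE vs conditional SUM (COALESCE handles empty-table NULL)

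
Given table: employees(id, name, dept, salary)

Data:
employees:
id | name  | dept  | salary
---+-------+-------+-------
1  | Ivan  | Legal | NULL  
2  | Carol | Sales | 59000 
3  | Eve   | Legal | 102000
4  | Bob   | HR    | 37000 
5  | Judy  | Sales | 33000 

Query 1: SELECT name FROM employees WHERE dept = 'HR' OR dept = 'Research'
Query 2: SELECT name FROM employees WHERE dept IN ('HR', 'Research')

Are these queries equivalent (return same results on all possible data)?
Yes, equivalent

Both queries return: [('Bob',)]

Reason: OR vs IN are equivalent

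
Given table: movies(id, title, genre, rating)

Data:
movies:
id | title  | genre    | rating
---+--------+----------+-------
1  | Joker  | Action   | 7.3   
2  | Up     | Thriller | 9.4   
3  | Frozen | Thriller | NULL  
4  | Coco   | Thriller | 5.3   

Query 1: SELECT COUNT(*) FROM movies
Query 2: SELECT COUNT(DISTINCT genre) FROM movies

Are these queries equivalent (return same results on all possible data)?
No, not equivalent

Query 1 returns: [(4,)]
Query 2 returns: [(2,)]

Reason: COUNT(*) counts rows, COUNT(DISTINCT genre) counts unique genres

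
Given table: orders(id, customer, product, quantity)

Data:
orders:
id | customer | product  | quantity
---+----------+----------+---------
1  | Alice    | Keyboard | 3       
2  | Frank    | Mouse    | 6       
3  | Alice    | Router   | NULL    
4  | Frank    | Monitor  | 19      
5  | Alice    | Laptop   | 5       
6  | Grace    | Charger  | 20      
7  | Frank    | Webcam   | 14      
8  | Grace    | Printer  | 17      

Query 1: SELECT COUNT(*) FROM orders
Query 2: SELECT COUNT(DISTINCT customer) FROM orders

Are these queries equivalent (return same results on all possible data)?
No, not equivalent

Query 1 returns: [(8,)]
Query 2 returns: [(3,)]

Reason: COUNT(*) counts rows, COUNT(DISTINCT customer) counts unique customers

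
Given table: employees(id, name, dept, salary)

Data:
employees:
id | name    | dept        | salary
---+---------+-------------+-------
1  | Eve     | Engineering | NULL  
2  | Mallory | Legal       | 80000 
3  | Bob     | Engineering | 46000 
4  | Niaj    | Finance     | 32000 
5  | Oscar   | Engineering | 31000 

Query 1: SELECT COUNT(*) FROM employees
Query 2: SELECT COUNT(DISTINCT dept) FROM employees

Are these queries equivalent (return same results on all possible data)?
No, not equivalent

Query 1 returns: [(5,)]
Query 2 returns: [(3,)]

Reason: COUNT(*) counts rows, COUNT(DISTINCT dept) counts unique depts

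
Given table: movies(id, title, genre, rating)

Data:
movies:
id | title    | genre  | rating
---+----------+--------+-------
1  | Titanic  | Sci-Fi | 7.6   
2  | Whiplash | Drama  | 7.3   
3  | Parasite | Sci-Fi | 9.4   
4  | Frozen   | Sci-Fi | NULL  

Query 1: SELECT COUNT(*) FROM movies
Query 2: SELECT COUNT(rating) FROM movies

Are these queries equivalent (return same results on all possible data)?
No, not equivalent

Query 1 returns: [(4,)]
Query 2 returns: [(3,)]

Reason: COUNT(*) includes NULLs, COUNT(column) excludes them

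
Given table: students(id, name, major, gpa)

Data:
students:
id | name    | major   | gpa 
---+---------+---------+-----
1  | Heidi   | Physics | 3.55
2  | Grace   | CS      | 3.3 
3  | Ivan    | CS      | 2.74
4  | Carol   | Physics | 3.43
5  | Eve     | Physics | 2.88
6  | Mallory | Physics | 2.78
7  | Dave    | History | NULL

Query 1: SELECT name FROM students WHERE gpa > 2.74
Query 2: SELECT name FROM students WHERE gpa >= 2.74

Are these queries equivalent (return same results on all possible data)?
No, not equivalent

Query 1 returns: [('Heidi',), ('Grace',), ('Carol',), ('Eve',), ('Mallory',)]
Query 2 returns: [('Heidi',), ('Grace',), ('Ivan',), ('Carol',), ('Eve',), ('Mallory',)]

Reason: > vs >= gives different results when gpa = 2.74 exists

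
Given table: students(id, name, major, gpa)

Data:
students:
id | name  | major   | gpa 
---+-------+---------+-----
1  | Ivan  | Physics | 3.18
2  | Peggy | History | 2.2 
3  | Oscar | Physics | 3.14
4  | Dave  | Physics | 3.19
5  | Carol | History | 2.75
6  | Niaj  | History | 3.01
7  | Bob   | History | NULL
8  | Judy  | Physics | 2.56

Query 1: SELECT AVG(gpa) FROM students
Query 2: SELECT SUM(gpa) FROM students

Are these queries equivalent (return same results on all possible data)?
No, not equivalent

Query 1 returns: [(2.8614285714285717,)]
Query 2 returns: [(20.03,)]

Reason: AVG vs SUM give different aggregate values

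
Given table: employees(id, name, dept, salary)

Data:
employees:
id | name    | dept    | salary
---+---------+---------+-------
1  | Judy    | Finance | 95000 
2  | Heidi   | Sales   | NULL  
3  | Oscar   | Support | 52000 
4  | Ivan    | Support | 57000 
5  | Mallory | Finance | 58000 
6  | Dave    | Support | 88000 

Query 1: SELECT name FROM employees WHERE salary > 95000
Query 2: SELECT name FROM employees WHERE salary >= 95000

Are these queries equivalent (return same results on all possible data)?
No, not equivalent

Query 1 returns: []
Query 2 returns: [('Judy',)]

Reason: > vs >= gives different results when salary = 95000 exists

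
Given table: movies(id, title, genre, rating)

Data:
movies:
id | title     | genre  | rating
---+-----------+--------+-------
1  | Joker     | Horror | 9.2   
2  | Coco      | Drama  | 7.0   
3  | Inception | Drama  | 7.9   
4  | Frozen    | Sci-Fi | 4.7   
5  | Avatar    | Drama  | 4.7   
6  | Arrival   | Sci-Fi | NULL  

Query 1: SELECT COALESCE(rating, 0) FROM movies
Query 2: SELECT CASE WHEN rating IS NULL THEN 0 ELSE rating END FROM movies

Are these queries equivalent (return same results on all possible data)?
Yes, equivalent

Both queries return: [(0,), (4.7,), (4.7,), (7.0,), (7.9,), (9.2,)]

Reason: COALESCE vs CASE for NULL handling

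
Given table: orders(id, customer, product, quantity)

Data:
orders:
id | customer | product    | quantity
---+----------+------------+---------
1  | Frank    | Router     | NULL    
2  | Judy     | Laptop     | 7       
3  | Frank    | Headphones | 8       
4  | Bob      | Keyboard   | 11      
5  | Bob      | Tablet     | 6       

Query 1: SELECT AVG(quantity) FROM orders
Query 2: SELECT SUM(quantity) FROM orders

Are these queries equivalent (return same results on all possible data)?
No, not equivalent

Query 1 returns: [(8.0,)]
Query 2 returns: [(32,)]

Reason: AVG vs SUM give different aggregate values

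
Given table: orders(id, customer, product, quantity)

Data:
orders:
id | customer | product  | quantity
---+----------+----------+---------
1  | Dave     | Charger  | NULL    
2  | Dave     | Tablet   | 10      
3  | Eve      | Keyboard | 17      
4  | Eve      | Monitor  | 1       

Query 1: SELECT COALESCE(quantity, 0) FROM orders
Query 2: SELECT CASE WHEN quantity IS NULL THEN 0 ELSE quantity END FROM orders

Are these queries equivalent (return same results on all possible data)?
Yes, equivalent

Both queries return: [(0,), (1,), (10,), (17,)]

Reason: COALESCE vs CASE for NULL handling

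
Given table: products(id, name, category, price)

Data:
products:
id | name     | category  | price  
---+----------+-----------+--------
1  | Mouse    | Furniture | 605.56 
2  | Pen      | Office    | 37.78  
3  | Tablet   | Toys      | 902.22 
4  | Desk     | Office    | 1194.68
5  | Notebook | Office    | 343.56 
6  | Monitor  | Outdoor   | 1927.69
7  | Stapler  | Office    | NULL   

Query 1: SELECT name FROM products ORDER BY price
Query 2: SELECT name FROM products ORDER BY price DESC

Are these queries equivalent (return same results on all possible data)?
No, not equivalent

Query 1 returns: [('Stapler',), ('Pen',), ('Notebook',), ('Mouse',), ('Tablet',), ('Desk',), ('Monitor',)]
Query 2 returns: [('Monitor',), ('Desk',), ('Tablet',), ('Mouse',), ('Notebook',), ('Pen',), ('Stapler',)]

Reason: ASC vs DESC gives opposite ordering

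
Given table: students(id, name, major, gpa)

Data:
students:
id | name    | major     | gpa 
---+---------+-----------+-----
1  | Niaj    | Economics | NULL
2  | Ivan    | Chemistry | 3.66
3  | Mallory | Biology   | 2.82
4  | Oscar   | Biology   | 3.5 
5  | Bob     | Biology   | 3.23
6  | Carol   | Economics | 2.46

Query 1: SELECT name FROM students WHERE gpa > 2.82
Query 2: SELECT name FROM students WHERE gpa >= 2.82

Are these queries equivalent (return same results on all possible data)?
No, not equivalent

Query 1 returns: [('Ivan',), ('Oscar',), ('Bob',)]
Query 2 returns: [('Ivan',), ('Mallory',), ('Oscar',), ('Bob',)]

Reason: > vs >= gives different results when gpa = 2.82 exists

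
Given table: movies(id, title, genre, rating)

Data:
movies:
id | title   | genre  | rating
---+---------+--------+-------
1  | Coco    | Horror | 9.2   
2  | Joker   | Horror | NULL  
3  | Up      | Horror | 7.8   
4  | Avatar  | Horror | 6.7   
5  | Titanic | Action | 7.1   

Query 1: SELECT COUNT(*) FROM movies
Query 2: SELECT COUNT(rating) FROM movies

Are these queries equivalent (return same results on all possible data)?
No, not equivalent

Query 1 returns: [(5,)]
Query 2 returns: [(4,)]

Reason: COUNT(*) includes NULLs, COUNT(column) excludes them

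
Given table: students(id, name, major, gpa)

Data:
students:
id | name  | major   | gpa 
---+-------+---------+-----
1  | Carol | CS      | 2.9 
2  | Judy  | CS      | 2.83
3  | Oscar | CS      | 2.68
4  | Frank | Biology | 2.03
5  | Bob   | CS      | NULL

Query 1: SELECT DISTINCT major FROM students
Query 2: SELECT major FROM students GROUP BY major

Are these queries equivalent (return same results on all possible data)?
Yes, equivalent

Both queries return: [('Biology',), ('CS',)]

Reason: Both get unique majors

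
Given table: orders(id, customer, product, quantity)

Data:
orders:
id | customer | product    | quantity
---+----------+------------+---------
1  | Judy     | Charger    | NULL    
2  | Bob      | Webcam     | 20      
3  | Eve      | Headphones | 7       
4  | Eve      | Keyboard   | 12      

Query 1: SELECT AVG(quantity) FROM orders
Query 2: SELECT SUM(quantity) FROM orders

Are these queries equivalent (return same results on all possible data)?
No, not equivalent

Query 1 returns: [(13.0,)]
Query 2 returns: [(39,)]

Reason: AVG vs SUM give different aggregate values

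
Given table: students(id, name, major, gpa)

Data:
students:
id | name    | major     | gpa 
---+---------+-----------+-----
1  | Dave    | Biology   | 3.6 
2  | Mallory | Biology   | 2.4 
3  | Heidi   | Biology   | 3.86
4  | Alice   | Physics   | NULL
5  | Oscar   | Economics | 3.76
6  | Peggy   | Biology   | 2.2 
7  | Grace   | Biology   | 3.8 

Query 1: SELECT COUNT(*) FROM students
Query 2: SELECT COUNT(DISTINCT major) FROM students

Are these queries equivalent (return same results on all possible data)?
No, not equivalent

Query 1 returns: [(7,)]
Query 2 returns: [(3,)]

Reason: COUNT(*) counts rows, COUNT(DISTINCT major) counts unique majors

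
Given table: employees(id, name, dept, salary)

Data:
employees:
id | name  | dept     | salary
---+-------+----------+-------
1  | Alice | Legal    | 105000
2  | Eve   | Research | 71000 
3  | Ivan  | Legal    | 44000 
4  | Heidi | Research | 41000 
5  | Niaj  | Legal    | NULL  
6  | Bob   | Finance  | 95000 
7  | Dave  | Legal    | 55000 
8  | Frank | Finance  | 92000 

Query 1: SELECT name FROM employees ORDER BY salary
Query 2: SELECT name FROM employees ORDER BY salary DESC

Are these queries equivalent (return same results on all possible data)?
No, not equivalent

Query 1 returns: [('Niaj',), ('Heidi',), ('Ivan',), ('Dave',), ('Eve',), ('Frank',), ('Bob',), ('Alice',)]
Query 2 returns: [('Alice',), ('Bob',), ('Frank',), ('Eve',), ('Dave',), ('Ivan',), ('Heidi',), ('Niaj',)]

Reason: ASC vs DESC gives opposite ordering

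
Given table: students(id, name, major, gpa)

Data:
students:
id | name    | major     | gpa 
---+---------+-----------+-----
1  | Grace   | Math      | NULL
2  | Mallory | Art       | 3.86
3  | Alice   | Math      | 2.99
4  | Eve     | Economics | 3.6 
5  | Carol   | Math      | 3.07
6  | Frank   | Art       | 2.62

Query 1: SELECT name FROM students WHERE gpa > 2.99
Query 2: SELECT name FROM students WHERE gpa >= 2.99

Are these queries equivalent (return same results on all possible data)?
No, not equivalent

Query 1 returns: [('Mallory',), ('Eve',), ('Carol',)]
Query 2 returns: [('Mallory',), ('Alice',), ('Eve',), ('Carol',)]

Reason: > vs >= gives different results when gpa = 2.99 exists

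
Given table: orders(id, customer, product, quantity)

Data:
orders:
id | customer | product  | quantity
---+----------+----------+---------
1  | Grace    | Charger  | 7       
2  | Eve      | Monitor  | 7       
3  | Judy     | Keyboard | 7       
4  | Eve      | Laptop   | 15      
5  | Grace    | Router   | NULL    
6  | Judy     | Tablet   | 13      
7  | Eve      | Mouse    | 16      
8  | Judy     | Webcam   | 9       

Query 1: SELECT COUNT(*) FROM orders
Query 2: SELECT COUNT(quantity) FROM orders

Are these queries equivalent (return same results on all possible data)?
No, not equivalent

Query 1 returns: [(8,)]
Query 2 returns: [(7,)]

Reason: COUNT(*) includes NULLs, COUNT(column) excludes them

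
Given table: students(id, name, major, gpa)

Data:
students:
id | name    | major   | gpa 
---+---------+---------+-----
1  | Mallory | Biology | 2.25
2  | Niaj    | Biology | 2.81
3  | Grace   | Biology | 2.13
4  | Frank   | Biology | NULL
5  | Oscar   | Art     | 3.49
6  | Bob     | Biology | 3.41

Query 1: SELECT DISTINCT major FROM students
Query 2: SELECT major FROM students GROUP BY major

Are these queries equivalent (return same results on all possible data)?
Yes, equivalent

Both queries return: [('Art',), ('Biology',)]

Reason: Both get unique majors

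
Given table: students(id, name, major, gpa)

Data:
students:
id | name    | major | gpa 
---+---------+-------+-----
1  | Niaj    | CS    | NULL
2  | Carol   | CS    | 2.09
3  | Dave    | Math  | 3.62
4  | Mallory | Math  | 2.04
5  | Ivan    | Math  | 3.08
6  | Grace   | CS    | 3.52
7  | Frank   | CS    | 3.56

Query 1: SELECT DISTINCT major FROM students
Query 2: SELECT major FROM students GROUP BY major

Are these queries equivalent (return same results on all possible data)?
Yes, equivalent

Both queries return: [('CS',), ('Math',)]

Reason: Both get unique majors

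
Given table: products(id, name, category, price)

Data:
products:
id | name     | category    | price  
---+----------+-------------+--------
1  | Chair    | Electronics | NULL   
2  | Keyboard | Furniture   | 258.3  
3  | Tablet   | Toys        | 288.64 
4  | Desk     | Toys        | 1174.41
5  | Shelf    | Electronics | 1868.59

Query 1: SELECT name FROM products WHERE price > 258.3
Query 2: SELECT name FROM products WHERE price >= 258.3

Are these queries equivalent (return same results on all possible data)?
No, not equivalent

Query 1 returns: [('Tablet',), ('Desk',), ('Shelf',)]
Query 2 returns: [('Keyboard',), ('Tablet',), ('Desk',), ('Shelf',)]

Reason: > vs >= gives different results when price = 258.3 exists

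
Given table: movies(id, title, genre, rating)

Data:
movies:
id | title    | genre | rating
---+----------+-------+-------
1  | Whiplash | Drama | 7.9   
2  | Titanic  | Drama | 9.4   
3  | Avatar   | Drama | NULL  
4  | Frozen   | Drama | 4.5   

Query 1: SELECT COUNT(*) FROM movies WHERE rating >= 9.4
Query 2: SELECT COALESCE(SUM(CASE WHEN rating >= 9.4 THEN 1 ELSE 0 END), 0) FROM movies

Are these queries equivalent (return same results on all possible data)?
Yes, equivalent

Both queries return: [(1,)]

Reason: COUNT with WHERE vs conditional SUM (COALESCE handles empty-table NULL)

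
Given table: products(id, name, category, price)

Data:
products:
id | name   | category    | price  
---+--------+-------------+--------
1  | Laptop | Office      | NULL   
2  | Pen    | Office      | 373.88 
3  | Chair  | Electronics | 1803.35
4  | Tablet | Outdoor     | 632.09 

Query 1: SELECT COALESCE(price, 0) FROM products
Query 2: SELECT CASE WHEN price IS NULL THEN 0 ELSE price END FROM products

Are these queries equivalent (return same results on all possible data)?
Yes, equivalent

Both queries return: [(0,), (373.88,), (632.09,), (1803.35,)]

Reason: COALESCE vs CASE for NULL handling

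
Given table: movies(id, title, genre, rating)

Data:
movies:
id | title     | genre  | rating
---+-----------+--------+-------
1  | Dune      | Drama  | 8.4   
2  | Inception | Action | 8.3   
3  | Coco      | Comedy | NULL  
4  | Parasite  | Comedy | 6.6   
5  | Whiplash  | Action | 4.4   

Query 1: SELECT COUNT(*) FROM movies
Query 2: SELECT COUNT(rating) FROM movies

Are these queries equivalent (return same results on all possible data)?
No, not equivalent

Query 1 returns: [(5,)]
Query 2 returns: [(4,)]

Reason: COUNT(*) includes NULLs, COUNT(column) excludes them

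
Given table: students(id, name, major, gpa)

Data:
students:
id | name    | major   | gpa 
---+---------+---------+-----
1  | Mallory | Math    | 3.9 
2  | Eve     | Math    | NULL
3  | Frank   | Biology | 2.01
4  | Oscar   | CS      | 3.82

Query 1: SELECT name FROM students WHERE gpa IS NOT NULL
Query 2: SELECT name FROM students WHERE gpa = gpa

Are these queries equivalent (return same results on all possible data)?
Yes, equivalent

Both queries return: [('Frank',), ('Mallory',), ('Oscar',)]

Reason: IS NOT NULL vs self-equality (both exclude NULLs)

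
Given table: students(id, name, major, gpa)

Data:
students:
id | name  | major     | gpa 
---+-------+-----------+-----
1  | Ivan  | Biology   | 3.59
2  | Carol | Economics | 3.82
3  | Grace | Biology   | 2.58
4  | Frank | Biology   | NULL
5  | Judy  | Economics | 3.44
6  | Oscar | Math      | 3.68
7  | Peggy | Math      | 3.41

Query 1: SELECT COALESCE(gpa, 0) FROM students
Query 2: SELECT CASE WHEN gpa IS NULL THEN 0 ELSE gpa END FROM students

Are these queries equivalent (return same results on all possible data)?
Yes, equivalent

Both queries return: [(0,), (2.58,), (3.41,), (3.44,), (3.59,), (3.68,), (3.82,)]

Reason: COALESCE vs CASE for NULL handling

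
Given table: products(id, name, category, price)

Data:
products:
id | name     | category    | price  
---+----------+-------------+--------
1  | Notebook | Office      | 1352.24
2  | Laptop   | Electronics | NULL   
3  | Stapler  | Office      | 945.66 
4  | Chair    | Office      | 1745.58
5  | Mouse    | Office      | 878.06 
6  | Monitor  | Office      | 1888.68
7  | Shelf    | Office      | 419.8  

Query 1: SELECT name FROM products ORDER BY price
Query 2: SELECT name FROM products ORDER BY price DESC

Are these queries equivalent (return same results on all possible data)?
No, not equivalent

Query 1 returns: [('Laptop',), ('Shelf',), ('Mouse',), ('Stapler',), ('Notebook',), ('Chair',), ('Monitor',)]
Query 2 returns: [('Monitor',), ('Chair',), ('Notebook',), ('Stapler',), ('Mouse',), ('Shelf',), ('Laptop',)]

Reason: ASC vs DESC gives opposite ordering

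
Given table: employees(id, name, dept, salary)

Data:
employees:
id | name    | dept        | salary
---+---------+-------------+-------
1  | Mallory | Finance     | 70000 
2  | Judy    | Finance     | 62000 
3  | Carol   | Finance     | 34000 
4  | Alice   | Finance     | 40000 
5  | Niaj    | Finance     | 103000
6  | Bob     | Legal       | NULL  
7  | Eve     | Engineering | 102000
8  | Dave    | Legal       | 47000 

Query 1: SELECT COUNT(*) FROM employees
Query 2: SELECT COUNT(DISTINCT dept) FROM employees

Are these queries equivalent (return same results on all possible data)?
No, not equivalent

Query 1 returns: [(8,)]
Query 2 returns: [(3,)]

Reason: COUNT(*) counts rows, COUNT(DISTINCT dept) counts unique depts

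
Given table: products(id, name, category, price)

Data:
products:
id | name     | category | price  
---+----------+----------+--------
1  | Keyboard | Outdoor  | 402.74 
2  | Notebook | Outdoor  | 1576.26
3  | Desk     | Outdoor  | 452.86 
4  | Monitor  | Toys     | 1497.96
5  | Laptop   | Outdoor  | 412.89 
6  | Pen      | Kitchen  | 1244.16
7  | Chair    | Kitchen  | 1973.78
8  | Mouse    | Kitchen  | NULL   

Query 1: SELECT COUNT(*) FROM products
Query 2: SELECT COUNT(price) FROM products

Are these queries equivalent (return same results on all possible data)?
No, not equivalent

Query 1 returns: [(8,)]
Query 2 returns: [(7,)]

Reason: COUNT(*) includes NULLs, COUNT(column) excludes them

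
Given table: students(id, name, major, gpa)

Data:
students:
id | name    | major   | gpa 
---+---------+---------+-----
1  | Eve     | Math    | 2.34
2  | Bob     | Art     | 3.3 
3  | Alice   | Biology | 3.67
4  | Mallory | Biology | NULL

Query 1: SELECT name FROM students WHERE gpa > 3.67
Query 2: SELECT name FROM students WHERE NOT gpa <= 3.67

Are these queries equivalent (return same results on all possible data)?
Yes, equivalent

Both queries return: []

Reason: Both filter gpa > 3.67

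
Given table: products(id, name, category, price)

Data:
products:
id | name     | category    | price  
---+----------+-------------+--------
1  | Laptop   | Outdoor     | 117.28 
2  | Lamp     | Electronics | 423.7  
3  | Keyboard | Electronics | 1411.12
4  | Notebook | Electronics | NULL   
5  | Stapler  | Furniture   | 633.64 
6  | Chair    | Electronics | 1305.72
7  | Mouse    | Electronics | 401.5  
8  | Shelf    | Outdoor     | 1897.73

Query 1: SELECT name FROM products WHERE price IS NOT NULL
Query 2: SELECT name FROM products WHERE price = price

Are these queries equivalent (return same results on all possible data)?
Yes, equivalent

Both queries return: [('Chair',), ('Keyboard',), ('Lamp',), ('Laptop',), ('Mouse',), ('Shelf',), ('Stapler',)]

Reason: IS NOT NULL vs self-equality (both exclude NULLs)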